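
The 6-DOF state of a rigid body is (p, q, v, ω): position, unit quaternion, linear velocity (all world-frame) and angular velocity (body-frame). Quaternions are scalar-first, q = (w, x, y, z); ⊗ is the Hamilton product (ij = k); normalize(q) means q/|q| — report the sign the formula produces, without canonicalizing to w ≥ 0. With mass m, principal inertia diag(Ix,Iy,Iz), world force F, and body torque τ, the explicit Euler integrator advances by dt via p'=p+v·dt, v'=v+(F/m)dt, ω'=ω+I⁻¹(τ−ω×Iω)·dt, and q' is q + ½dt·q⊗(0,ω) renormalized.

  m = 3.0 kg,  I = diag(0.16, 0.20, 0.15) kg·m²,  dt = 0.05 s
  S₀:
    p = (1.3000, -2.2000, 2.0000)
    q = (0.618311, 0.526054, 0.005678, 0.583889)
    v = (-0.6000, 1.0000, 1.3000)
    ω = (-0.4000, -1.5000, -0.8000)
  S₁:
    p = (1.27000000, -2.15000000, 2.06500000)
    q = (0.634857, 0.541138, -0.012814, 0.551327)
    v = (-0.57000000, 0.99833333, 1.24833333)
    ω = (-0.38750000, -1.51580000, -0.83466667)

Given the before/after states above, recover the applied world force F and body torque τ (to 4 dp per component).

F = (1.8000, -0.1000, -3.1000)
τ = (-0.0200, -0.0600, -0.0800)

Δω = ω₁−ω₀ = (0.01250000, -0.01580000, -0.03466667)
τ = I·(Δω/dt) + ω₀×(Iω₀) = (-0.0200, -0.0600, -0.0800)
velocity change Δv = (0.03000000, -0.00166667, -0.05166667)
applied force F = (1.8000, -0.1000, -3.1000)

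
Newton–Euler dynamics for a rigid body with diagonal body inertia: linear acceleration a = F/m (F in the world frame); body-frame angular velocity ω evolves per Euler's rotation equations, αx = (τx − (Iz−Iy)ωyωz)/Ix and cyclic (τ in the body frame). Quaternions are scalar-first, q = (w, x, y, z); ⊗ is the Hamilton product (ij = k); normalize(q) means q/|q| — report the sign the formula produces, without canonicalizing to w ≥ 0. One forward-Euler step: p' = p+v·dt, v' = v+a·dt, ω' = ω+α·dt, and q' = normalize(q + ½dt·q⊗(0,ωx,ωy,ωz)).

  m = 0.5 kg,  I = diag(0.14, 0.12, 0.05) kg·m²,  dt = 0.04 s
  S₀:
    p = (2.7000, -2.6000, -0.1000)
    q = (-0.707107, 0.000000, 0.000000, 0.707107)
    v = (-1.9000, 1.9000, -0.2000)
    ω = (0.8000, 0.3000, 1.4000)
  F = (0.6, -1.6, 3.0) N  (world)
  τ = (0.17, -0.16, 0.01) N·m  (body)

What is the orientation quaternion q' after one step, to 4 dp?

q' = (-0.7265, -0.0155, 0.0071, 0.6869)

Hamilton product q⊗(0,ω) = (-0.9899498, -0.7778177, 0.3535535, -0.9899498)
updated quaternion q' = (-0.7265, -0.0155, 0.0071, 0.6869)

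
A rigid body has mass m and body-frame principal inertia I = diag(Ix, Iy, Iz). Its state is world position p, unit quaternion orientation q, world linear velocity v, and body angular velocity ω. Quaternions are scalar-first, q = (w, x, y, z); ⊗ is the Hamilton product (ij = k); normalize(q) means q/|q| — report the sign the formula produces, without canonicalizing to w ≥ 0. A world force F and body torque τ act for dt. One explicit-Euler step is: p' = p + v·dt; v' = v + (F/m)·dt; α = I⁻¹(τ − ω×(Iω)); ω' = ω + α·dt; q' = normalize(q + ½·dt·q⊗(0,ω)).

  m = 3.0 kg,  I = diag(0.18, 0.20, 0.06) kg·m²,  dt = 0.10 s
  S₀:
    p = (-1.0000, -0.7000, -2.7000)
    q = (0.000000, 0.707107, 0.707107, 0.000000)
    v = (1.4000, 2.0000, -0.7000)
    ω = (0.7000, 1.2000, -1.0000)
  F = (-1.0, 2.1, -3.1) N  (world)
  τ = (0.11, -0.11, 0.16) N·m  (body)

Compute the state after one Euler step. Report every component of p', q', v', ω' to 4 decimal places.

p' = (-0.8600, -0.5000, -2.7700)
q' = (-0.0669, 0.6693, 0.7398, 0.0176)
v' = (1.3667, 2.0700, -0.8033)
ω' = (0.6678, 1.1870, -0.7613)

a = (-0.3333, 0.7000, -1.0333)
p + v·dt = (-0.8600, -0.5000, -2.7700)
new velocity v' = (1.3667, 2.0700, -0.8033)
gyro term ω×Iω = (0.1680, -0.0840, 0.0168)
α = I⁻¹(τ − ω×Iω) = (-0.3222, -0.1300, 2.3867)
ω + α·dt = (0.6678, 1.1870, -0.7613)
2q̇ = q⊗(0,ω) = (-1.3435033, -0.7071070, 0.7071070, 0.3535535)
q + ½dt·q⊗(0,ω), renormalized = (-0.0669, 0.6693, 0.7398, 0.0176)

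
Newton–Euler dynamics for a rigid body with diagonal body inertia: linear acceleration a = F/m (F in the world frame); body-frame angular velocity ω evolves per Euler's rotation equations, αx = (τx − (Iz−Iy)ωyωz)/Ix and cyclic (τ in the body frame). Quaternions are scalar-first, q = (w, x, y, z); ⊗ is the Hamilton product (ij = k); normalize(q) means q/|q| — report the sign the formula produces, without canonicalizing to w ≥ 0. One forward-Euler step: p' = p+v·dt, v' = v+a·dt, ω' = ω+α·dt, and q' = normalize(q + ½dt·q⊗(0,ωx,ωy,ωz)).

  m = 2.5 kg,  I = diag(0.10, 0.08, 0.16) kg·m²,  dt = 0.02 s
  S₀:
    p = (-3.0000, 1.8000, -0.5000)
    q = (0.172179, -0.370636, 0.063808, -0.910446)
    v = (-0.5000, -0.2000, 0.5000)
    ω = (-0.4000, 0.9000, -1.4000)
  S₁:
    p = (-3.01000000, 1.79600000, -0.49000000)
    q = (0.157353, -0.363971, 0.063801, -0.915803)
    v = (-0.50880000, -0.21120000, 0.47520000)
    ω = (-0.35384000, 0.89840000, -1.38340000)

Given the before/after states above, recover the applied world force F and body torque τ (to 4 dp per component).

Δv = v₁−v₀ = (-0.00880000, -0.01120000, -0.02480000)
F = m·Δv/dt = (-1.1000, -1.4000, -3.1000)
rate change Δω = (0.04616000, -0.00160000, 0.01660000)
ω₀×(Iω₀) = (-0.1008, -0.0336, 0.0072)
τ = I·(Δω/dt) + ω₀×(Iω₀) = (0.1300, -0.0400, 0.1400)

F = (-1.1000, -1.4000, -3.1000)
τ = (0.1300, -0.0400, 0.1400)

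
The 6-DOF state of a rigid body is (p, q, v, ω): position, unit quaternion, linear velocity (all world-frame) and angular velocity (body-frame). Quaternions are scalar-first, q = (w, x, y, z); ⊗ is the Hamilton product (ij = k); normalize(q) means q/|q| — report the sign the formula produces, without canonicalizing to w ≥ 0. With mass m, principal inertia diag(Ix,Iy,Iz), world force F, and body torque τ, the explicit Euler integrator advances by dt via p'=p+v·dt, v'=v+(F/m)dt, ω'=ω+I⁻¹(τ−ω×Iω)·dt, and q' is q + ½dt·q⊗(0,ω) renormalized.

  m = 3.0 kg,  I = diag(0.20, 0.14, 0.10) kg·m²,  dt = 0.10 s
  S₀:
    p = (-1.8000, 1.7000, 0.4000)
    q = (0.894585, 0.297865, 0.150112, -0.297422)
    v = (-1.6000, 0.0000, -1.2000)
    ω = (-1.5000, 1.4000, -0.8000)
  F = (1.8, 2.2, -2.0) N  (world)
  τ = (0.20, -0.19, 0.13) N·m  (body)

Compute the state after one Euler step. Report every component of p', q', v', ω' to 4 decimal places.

p' = (-1.9600, 1.7000, 0.2800)
q' = (0.8891, 0.2441, 0.2455, -0.2993)
v' = (-1.5400, 0.0733, -1.2667)
ω' = (-1.4224, 1.1786, -0.7960)

angular accel α = (0.7760, -2.2143, 0.0400)
ω + α·dt = (-1.4224, 1.1786, -0.7960)
Hamilton product q⊗(0,ω) = (-0.0012969, -1.0455763, 1.9368440, -0.0734890)
q + ½dt·q⊗(0,ω), renormalized = (0.8891, 0.2441, 0.2455, -0.2993)
p + v·dt = (-1.9600, 1.7000, 0.2800)
v + (F/m)dt = (-1.5400, 0.0733, -1.2667)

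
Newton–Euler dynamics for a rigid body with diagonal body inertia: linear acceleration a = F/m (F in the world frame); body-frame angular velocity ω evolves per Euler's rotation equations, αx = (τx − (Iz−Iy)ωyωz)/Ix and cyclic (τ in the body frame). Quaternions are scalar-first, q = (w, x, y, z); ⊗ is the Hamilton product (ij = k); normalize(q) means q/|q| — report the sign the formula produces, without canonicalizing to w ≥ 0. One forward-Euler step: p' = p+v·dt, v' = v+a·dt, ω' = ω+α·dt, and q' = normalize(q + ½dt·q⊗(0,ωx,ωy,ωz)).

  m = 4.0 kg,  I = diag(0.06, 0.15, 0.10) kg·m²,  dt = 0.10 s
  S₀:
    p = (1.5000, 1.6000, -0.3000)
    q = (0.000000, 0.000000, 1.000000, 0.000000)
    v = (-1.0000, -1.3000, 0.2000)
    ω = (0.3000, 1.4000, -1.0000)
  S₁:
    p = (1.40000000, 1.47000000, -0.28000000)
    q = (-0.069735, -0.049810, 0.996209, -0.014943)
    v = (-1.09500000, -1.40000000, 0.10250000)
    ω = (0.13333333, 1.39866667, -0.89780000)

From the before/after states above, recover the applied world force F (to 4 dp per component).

velocity change Δv = (-0.09500000, -0.10000000, -0.09750000)
F = m·Δv/dt = (-3.8000, -4.0000, -3.9000)

F = (-3.8000, -4.0000, -3.9000)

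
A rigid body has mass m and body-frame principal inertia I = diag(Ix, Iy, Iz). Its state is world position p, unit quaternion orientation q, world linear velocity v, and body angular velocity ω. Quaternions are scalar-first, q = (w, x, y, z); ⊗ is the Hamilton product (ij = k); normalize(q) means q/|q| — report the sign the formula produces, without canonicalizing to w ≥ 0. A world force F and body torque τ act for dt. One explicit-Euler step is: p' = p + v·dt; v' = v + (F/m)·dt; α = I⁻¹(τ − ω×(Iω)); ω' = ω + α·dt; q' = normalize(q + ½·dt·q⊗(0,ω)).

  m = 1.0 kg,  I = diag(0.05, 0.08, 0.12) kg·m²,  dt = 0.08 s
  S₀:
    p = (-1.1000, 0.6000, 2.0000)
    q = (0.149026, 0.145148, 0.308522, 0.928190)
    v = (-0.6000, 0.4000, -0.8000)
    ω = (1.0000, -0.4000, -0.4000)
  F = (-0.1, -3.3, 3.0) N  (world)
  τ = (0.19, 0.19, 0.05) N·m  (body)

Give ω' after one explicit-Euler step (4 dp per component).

ω' = (1.2938, -0.2380, -0.3587)

(τ − ω×Iω)/I = (3.6720, 2.0250, 0.5167)
ω + α·dt = (1.2938, -0.2380, -0.3587)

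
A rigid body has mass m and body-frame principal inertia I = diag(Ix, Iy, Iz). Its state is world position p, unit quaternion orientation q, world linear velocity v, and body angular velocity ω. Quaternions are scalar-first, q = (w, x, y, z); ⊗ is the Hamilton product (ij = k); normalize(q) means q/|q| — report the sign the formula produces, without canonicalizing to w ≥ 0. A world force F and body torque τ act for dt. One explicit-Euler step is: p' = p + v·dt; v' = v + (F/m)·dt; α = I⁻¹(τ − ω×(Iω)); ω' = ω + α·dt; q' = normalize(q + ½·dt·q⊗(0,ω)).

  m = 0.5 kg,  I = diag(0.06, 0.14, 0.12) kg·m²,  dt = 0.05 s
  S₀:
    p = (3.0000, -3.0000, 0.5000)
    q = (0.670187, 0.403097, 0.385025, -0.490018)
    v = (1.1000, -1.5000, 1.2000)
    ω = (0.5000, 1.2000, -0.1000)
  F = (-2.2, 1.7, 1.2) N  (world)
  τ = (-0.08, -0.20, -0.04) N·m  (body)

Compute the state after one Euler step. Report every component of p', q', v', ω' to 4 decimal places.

p + v·dt = (3.0550, -3.0750, 0.5600)
v' = v + a·dt = (0.8800, -1.3300, 1.3200)
precession coupling ω×(Iω) = (0.0024, 0.0030, 0.0480)
(τ − ω×Iω)/I = (-1.3733, -1.4500, -0.7333)
ω' = ω + α·dt = (0.4313, 1.1275, -0.1367)
2q̇ = q⊗(0,ω) = (-0.7125803, 0.8846126, 0.5995251, 0.2241852)
q' = normalize(q + ½dt·q⊗(0,ω)) = (0.6520, 0.4250, 0.3998, -0.4842)

p' = (3.0550, -3.0750, 0.5600)
q' = (0.6520, 0.4250, 0.3998, -0.4842)
v' = (0.8800, -1.3300, 1.3200)
ω' = (0.4313, 1.1275, -0.1367)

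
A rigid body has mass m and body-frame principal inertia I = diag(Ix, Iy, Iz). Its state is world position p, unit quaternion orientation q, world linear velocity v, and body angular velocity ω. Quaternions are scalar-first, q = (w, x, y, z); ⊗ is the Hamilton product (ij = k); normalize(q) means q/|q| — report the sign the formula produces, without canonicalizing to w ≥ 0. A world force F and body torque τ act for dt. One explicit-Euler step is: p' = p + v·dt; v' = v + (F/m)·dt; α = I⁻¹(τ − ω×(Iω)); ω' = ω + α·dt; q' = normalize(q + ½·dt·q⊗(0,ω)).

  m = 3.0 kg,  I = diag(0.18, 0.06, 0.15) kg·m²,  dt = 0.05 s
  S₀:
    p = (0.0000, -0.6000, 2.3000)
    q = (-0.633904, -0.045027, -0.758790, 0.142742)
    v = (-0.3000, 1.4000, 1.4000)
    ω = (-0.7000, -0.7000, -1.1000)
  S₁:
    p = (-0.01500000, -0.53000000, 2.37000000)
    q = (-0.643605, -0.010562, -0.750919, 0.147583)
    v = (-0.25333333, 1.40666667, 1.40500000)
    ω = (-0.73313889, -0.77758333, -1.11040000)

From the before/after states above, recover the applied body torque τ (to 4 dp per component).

ω₁ − ω₀ = (-0.03313889, -0.07758333, -0.01040000)
ω₀×(Iω₀) = (0.0693, 0.0231, -0.0588)
applied torque τ = (-0.0500, -0.0700, -0.0900)

τ = (-0.0500, -0.0700, -0.0900)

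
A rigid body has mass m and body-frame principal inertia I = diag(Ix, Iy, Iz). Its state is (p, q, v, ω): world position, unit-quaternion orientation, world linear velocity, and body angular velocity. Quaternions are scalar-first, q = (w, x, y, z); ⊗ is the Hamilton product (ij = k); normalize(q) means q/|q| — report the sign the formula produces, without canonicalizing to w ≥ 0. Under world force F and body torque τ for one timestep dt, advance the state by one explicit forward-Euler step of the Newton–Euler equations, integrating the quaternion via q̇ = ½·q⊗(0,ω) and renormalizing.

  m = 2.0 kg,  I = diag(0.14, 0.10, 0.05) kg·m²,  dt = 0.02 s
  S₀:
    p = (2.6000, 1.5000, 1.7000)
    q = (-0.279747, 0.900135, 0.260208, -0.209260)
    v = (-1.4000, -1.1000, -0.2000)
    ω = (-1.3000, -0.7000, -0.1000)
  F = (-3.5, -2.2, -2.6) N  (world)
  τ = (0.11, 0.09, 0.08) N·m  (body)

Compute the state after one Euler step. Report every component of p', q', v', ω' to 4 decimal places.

p' = (2.5720, 1.4780, 1.6960)
q' = (-0.2664, 0.9019, 0.2658, -0.2119)
v' = (-1.4350, -1.1220, -0.2260)
ω' = (-1.2838, -0.6843, -0.0534)

a = (-1.7500, -1.1000, -1.3000)
p + v·dt = (2.5720, 1.4780, 1.6960)
v' = v + a·dt = (-1.4350, -1.1220, -0.2260)
α = I⁻¹(τ − ω×Iω) = (0.8107, 0.7830, 2.3280)
new body rate ω' = (-1.2838, -0.6843, -0.0534)
2q̇ = q⊗(0,ω) = (1.3313951, 0.1911683, 0.5578744, -0.2638494)
q + ½dt·q⊗(0,ω), renormalized = (-0.2664, 0.9019, 0.2658, -0.2119)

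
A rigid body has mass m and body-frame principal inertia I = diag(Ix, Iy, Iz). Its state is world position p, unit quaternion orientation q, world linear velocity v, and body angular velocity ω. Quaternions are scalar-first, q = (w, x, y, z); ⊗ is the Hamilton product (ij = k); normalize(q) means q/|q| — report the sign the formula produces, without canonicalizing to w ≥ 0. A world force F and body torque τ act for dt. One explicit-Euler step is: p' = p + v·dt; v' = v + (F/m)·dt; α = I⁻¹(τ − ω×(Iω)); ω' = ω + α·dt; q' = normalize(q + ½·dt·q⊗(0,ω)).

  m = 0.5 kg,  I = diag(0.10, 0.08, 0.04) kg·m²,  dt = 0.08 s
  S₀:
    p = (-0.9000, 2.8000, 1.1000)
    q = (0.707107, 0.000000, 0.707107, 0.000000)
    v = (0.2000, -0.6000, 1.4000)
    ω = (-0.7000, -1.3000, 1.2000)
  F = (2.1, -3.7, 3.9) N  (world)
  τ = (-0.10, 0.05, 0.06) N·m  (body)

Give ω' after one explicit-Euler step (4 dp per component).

ω' = (-0.8299, -1.1996, 1.3564)

α = I⁻¹(τ − ω×Iω) = (-1.6240, 1.2550, 1.9550)
ω' = ω + α·dt = (-0.8299, -1.1996, 1.3564)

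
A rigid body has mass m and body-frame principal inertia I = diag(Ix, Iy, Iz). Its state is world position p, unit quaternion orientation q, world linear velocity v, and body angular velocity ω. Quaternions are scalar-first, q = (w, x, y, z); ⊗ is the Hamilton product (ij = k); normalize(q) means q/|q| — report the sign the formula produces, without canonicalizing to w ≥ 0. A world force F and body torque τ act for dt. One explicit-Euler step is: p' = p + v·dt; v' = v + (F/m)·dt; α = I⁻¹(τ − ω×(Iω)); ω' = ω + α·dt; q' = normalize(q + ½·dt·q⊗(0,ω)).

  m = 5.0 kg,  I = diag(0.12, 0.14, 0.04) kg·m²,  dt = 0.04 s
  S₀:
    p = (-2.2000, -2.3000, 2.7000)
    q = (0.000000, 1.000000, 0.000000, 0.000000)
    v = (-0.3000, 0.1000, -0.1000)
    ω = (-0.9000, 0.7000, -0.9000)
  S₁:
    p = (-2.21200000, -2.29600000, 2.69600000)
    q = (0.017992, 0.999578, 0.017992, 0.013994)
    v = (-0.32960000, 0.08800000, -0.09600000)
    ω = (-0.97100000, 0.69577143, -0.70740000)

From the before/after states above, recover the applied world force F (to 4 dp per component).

Δv = v₁−v₀ = (-0.02960000, -0.01200000, 0.00400000)
applied force F = (-3.7000, -1.5000, 0.5000)

F = (-3.7000, -1.5000, 0.5000)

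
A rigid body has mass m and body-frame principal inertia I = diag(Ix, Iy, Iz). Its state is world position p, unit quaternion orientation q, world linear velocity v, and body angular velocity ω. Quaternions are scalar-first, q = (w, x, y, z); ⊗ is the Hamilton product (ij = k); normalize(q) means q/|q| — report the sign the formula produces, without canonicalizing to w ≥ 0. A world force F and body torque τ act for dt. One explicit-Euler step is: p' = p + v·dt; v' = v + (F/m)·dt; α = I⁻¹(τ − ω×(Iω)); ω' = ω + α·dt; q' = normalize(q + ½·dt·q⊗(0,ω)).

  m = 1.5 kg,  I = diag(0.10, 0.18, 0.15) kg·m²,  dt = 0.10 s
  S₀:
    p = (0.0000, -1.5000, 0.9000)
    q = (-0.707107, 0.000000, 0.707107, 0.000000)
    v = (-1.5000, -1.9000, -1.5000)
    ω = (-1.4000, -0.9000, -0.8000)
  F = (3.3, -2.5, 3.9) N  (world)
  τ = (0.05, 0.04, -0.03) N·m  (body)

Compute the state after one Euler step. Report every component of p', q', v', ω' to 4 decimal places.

p' = (-0.1500, -1.6900, 0.7500)
q' = (-0.6724, 0.0211, 0.7358, 0.0775)
v' = (-1.2800, -2.0667, -1.2400)
ω' = (-1.3284, -0.8467, -0.8872)

(τ − ω×Iω)/I = (0.7160, 0.5333, -0.8720)
new body rate ω' = (-1.3284, -0.8467, -0.8872)
2q̇ = q⊗(0,ω) = (0.6363963, 0.4242642, 0.6363963, 1.5556354)
updated quaternion q' = (-0.6724, 0.0211, 0.7358, 0.0775)
a = F/m = (2.2000, -1.6667, 2.6000)
p' = p + v·dt = (-0.1500, -1.6900, 0.7500)
new velocity v' = (-1.2800, -2.0667, -1.2400)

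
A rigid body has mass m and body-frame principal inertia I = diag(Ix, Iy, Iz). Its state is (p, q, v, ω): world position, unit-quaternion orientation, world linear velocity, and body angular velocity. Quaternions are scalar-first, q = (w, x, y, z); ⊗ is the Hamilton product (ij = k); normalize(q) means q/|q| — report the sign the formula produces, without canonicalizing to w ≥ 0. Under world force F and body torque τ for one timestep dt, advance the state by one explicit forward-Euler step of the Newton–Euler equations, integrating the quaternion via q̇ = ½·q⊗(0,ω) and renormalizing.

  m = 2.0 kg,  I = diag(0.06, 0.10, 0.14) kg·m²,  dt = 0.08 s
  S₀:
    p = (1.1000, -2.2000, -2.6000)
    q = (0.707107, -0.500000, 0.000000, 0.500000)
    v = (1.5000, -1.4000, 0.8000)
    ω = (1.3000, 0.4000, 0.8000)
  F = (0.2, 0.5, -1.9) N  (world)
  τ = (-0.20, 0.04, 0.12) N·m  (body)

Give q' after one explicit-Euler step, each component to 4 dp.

q' = (0.7157, -0.4703, 0.0532, 0.5136)

q⊗(0,ω) = (0.2500000, 0.7192391, 1.3328428, 0.3656856)
q' = normalize(q + ½dt·q⊗(0,ω)) = (0.7157, -0.4703, 0.0532, 0.5136)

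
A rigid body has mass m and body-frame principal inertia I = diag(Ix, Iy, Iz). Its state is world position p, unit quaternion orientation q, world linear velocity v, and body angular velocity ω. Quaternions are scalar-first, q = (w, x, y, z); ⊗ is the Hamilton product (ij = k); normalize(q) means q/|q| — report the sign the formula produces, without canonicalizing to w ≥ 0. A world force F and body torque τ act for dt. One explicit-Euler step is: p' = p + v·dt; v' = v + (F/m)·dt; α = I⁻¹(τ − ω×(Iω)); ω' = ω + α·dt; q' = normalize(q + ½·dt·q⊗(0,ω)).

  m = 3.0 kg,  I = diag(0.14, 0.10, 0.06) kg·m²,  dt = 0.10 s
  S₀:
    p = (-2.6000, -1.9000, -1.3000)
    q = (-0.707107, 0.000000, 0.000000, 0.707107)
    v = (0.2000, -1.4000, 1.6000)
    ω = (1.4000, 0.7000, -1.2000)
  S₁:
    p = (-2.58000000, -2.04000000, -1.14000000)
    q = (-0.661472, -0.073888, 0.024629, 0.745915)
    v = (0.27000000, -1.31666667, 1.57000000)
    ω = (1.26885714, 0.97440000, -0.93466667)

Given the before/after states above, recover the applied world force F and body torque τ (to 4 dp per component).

velocity change Δv = (0.07000000, 0.08333333, -0.03000000)
applied force F = (2.1000, 2.5000, -0.9000)
ω₁ − ω₀ = (-0.13114286, 0.27440000, 0.26533333)
gyro term ω₀×Iω₀ = (0.0336, -0.1344, -0.0392)
applied torque τ = (-0.1500, 0.1400, 0.1200)

F = (2.1000, 2.5000, -0.9000)
τ = (-0.1500, 0.1400, 0.1200)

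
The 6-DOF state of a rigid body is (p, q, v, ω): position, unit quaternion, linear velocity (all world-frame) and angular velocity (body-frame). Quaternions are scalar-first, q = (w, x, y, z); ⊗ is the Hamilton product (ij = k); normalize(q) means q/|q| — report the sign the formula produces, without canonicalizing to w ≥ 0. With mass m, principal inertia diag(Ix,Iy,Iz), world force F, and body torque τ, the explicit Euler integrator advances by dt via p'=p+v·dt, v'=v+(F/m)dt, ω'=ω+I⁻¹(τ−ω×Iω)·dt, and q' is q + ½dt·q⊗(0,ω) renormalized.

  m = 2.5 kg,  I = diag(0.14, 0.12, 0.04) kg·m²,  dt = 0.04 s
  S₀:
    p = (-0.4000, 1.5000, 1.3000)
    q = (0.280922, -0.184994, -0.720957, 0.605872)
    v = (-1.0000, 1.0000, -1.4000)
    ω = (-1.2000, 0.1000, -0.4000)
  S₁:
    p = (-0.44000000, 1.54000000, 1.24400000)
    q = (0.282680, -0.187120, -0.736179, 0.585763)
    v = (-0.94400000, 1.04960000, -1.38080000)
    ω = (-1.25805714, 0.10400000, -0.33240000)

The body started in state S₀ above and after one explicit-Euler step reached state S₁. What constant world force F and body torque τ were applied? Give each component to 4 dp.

v₁ − v₀ = (0.05600000, 0.04960000, 0.01920000)
m·(v₁−v₀)/dt = (3.5000, 3.1000, 1.2000)
rate change Δω = (-0.05805714, 0.00400000, 0.06760000)
I·α + gyro = (-0.2000, 0.0600, 0.0700)

F = (3.5000, 3.1000, 1.2000)
τ = (-0.2000, 0.0600, 0.0700)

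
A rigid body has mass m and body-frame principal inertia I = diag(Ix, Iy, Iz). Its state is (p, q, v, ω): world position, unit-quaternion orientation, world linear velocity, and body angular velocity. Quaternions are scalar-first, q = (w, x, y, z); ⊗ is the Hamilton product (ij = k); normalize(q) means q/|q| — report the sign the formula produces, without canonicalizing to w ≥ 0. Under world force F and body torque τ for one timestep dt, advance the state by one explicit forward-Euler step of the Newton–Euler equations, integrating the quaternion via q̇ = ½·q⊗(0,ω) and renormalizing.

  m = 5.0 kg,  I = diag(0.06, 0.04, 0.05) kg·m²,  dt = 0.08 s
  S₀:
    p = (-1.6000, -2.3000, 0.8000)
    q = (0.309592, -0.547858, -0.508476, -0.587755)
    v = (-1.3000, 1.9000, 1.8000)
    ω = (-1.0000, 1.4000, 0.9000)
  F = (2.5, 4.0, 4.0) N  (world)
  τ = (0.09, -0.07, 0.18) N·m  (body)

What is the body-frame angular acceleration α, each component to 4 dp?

α = (1.2900, -1.5250, 3.0400)

ω×(Iω) gyroscopic = (0.0126, -0.0090, 0.0280)
(τ − ω×Iω)/I = (1.2900, -1.5250, 3.0400)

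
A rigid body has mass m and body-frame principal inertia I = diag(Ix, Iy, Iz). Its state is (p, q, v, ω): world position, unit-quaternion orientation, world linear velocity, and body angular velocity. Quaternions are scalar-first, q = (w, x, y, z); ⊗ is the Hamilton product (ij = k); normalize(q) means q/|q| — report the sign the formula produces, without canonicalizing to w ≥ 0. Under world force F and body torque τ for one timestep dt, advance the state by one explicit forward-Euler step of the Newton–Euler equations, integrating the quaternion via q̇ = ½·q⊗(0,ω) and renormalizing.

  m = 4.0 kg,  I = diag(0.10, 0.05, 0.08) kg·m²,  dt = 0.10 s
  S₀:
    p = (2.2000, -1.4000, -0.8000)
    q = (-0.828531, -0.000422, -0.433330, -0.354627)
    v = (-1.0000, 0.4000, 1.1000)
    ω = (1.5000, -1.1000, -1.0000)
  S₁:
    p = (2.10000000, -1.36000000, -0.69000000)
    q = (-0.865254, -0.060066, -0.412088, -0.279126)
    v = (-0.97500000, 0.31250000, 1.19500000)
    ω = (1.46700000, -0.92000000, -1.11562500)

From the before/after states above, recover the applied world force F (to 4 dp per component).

Δv = v₁−v₀ = (0.02500000, -0.08750000, 0.09500000)
F = m·Δv/dt = (1.0000, -3.5000, 3.8000)

F = (1.0000, -3.5000, 3.8000)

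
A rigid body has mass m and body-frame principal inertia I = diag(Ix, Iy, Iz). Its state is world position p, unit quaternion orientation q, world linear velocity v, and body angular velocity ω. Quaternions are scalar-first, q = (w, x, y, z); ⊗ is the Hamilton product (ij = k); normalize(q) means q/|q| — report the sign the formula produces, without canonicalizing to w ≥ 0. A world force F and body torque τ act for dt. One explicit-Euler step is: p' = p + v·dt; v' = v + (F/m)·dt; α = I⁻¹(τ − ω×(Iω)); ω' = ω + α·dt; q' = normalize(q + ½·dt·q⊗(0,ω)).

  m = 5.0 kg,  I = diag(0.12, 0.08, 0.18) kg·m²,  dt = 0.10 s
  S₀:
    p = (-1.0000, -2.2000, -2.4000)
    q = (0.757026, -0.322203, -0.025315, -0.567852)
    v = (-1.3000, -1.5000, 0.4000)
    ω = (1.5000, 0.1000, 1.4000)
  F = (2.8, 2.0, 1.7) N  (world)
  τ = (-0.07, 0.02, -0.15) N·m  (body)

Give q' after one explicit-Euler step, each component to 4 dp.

q' = (0.8168, -0.2630, -0.0413, -0.5119)

2q̇ = q⊗(0,ω) = (1.2808288, 1.1568832, -0.3249912, 1.0655886)
q + ½dt·q⊗(0,ω), renormalized = (0.8168, -0.2630, -0.0413, -0.5119)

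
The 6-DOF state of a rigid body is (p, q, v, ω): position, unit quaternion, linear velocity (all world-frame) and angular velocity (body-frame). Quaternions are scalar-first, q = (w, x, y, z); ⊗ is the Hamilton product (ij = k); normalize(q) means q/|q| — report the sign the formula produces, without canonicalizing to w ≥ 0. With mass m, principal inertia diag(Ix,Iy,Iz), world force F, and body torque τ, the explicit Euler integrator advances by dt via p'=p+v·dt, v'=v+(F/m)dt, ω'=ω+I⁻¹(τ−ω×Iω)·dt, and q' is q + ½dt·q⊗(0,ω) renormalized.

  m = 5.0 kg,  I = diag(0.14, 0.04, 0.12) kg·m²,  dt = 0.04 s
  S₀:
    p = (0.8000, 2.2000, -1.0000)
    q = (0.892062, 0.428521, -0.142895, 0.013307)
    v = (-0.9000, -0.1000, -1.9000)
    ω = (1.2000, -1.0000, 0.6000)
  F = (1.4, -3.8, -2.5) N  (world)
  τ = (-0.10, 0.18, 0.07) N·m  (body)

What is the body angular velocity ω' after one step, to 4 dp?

gyro term ω×Iω = (-0.0480, 0.0144, 0.1200)
(τ − ω×Iω)/I = (-0.3714, 4.1400, -0.4167)
ω + α·dt = (1.1851, -0.8344, 0.5833)

ω' = (1.1851, -0.8344, 0.5833)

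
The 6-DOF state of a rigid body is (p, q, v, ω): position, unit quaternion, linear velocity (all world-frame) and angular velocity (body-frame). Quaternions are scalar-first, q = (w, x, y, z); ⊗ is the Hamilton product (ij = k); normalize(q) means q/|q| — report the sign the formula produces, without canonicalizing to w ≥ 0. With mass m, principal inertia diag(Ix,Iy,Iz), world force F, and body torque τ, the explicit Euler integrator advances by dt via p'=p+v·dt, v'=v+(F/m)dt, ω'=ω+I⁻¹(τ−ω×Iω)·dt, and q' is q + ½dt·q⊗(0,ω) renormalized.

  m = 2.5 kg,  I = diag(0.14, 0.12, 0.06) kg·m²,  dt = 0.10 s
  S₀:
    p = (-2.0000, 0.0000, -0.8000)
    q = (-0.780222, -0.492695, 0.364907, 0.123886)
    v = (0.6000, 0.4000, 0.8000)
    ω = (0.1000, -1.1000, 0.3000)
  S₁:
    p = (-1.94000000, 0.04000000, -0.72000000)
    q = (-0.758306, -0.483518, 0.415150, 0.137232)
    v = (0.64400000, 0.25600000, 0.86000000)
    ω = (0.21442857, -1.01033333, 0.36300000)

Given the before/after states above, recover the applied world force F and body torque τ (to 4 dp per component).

v₁ − v₀ = (0.04400000, -0.14400000, 0.06000000)
applied force F = (1.1000, -3.6000, 1.5000)
ω₁ − ω₀ = (0.11442857, 0.08966667, 0.06300000)
applied torque τ = (0.1800, 0.1100, 0.0400)

F = (1.1000, -3.6000, 1.5000)
τ = (0.1800, 0.1100, 0.0400)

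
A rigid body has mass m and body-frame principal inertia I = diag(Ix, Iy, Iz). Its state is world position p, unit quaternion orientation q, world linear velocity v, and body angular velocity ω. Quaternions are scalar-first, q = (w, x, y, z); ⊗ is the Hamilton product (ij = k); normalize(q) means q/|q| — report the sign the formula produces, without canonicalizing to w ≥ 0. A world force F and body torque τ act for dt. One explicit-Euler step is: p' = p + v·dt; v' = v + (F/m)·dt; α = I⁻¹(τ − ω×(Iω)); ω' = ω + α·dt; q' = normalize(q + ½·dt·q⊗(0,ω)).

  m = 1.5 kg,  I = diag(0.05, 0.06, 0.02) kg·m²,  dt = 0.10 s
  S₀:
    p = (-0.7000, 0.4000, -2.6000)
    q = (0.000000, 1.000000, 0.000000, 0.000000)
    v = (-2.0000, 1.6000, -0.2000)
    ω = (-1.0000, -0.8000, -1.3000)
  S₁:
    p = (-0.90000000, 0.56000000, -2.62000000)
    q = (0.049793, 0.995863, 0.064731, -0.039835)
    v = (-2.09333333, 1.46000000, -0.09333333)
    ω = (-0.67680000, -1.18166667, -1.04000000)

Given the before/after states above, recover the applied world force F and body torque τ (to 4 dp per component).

F = (-1.4000, -2.1000, 1.6000)
τ = (0.1200, -0.1900, 0.0600)

Δv = v₁−v₀ = (-0.09333333, -0.14000000, 0.10666667)
applied force F = (-1.4000, -2.1000, 1.6000)
Δω = ω₁−ω₀ = (0.32320000, -0.38166667, 0.26000000)
precession coupling = (-0.0416, 0.0390, 0.0080)
τ = I·(Δω/dt) + ω₀×(Iω₀) = (0.1200, -0.1900, 0.0600)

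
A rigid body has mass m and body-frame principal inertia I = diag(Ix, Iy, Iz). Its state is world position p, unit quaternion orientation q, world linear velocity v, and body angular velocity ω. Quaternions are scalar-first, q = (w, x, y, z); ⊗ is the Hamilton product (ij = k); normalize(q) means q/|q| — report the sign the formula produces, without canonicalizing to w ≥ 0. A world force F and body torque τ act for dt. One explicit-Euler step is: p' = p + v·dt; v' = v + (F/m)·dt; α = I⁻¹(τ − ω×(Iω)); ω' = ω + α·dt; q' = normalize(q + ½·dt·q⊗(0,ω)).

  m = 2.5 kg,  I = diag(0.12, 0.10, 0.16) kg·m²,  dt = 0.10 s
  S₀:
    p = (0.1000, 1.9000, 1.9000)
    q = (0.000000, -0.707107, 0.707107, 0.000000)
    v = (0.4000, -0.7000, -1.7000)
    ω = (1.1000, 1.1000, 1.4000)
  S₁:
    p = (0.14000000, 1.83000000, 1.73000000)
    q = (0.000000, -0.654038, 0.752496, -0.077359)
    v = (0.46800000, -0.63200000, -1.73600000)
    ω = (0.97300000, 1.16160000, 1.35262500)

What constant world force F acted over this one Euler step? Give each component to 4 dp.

F = (1.7000, 1.7000, -0.9000)

v₁ − v₀ = (0.06800000, 0.06800000, -0.03600000)
applied force F = (1.7000, 1.7000, -0.9000)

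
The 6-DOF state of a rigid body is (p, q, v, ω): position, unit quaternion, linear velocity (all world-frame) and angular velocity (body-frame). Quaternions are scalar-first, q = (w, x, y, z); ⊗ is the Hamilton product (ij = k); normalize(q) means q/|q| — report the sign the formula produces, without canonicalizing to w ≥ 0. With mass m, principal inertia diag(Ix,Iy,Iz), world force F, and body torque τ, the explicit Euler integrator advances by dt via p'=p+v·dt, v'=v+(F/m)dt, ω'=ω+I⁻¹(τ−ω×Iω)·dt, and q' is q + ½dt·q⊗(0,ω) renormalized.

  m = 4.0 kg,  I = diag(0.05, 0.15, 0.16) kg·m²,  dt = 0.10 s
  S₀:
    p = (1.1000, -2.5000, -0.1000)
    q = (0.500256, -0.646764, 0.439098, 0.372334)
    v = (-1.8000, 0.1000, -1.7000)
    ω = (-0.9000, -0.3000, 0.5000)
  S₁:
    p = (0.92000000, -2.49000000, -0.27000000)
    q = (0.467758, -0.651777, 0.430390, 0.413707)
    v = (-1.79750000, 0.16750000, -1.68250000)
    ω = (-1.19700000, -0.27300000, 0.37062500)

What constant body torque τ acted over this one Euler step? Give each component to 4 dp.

ω₁ − ω₀ = (-0.29700000, 0.02700000, -0.12937500)
precession coupling = (-0.0015, 0.0495, 0.0270)
I·α + gyro = (-0.1500, 0.0900, -0.1800)

τ = (-0.1500, 0.0900, -0.1800)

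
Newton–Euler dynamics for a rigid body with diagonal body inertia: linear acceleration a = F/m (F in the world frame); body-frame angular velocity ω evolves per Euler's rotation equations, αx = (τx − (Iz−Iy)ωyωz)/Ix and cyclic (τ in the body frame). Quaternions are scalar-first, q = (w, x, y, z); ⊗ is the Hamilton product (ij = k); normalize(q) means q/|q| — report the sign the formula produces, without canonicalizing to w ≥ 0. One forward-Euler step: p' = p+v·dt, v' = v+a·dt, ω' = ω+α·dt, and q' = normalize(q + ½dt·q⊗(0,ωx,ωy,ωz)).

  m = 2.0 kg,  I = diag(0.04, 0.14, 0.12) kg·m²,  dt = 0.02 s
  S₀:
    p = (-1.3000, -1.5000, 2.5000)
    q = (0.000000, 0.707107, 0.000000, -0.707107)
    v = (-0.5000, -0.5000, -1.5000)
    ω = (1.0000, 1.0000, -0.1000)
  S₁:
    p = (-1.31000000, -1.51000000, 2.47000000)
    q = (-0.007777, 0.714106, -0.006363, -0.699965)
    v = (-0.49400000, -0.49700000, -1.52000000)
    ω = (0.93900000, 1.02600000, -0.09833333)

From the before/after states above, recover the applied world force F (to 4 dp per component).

F = (0.6000, 0.3000, -2.0000)

velocity change Δv = (0.00600000, 0.00300000, -0.02000000)
applied force F = (0.6000, 0.3000, -2.0000)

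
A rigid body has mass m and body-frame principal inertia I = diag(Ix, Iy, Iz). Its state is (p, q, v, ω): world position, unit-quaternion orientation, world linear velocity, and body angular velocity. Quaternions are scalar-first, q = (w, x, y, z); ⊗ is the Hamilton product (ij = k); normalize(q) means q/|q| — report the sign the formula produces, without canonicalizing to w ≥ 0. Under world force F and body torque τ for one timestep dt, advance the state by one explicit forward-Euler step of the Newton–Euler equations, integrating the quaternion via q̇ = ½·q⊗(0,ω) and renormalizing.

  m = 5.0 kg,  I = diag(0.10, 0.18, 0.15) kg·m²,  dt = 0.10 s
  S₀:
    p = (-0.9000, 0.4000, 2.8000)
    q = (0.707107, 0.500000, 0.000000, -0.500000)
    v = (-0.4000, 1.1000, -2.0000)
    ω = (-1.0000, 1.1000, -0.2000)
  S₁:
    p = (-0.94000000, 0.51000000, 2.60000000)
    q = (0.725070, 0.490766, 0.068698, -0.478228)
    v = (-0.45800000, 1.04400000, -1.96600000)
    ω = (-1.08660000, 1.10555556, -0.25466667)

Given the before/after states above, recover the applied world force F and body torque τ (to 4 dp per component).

velocity change Δv = (-0.05800000, -0.05600000, 0.03400000)
F = m·Δv/dt = (-2.9000, -2.8000, 1.7000)
ω₁ − ω₀ = (-0.08660000, 0.00555556, -0.05466667)
I·α + gyro = (-0.0800, 0.0000, -0.1700)

F = (-2.9000, -2.8000, 1.7000)
τ = (-0.0800, 0.0000, -0.1700)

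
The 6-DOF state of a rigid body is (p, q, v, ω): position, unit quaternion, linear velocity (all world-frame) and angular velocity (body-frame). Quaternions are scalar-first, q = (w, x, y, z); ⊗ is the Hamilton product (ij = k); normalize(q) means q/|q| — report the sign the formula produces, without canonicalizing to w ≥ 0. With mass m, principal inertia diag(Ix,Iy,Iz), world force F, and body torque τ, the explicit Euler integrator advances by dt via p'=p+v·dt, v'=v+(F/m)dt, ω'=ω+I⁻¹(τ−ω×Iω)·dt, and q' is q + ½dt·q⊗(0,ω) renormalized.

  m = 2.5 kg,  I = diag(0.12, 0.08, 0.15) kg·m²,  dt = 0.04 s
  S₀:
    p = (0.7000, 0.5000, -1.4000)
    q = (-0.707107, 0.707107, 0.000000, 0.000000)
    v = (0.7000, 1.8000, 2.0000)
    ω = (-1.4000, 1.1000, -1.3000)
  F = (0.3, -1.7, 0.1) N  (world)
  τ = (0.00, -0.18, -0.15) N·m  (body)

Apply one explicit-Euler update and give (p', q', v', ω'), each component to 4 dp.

angular accel α = (0.8342, -1.5675, -1.4107)
ω' = ω + α·dt = (-1.3666, 1.0373, -1.3564)
Hamilton product q⊗(0,ω) = (0.9899498, 0.9899498, 0.1414214, 1.6970568)
q' = normalize(q + ½dt·q⊗(0,ω)) = (-0.6866, 0.7262, 0.0028, 0.0339)
linear accel F/m = (0.1200, -0.6800, 0.0400)
p' = p + v·dt = (0.7280, 0.5720, -1.3200)
new velocity v' = (0.7048, 1.7728, 2.0016)

p' = (0.7280, 0.5720, -1.3200)
q' = (-0.6866, 0.7262, 0.0028, 0.0339)
v' = (0.7048, 1.7728, 2.0016)
ω' = (-1.3666, 1.0373, -1.3564)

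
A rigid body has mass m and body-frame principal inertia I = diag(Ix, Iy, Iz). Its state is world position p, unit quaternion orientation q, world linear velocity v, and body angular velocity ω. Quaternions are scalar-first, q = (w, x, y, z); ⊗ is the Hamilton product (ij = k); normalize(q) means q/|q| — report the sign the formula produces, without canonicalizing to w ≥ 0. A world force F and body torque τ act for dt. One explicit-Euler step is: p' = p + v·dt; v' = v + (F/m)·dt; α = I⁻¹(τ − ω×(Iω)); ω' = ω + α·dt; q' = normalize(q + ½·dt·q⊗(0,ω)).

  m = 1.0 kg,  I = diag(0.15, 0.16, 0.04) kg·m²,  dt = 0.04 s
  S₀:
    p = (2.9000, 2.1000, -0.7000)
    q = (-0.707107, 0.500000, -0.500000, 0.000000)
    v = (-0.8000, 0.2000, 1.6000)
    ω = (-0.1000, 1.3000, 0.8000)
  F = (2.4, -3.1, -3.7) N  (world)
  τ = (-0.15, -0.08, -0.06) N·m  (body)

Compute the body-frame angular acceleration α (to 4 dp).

gyro term ω×Iω = (-0.1248, -0.0088, -0.0013)
α = I⁻¹(τ − ω×Iω) = (-0.1680, -0.4450, -1.4675)

α = (-0.1680, -0.4450, -1.4675)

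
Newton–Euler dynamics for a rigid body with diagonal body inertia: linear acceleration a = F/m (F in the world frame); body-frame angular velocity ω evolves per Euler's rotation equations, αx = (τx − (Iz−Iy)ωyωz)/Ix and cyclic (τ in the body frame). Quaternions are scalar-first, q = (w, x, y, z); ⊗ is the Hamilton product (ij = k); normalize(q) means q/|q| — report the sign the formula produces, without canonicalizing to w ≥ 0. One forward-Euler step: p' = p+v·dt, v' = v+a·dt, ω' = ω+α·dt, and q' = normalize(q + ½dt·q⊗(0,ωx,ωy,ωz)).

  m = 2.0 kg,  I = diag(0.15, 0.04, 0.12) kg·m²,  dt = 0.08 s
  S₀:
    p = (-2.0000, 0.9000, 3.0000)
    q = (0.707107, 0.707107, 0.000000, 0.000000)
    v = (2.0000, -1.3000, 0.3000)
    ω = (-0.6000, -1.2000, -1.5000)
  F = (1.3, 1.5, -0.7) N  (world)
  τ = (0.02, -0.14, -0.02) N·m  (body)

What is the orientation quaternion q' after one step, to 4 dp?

q⊗(0,ω) = (0.4242642, -0.4242642, 0.2121321, -1.9091889)
updated quaternion q' = (0.7217, 0.6879, 0.0085, -0.0761)

q' = (0.7217, 0.6879, 0.0085, -0.0761)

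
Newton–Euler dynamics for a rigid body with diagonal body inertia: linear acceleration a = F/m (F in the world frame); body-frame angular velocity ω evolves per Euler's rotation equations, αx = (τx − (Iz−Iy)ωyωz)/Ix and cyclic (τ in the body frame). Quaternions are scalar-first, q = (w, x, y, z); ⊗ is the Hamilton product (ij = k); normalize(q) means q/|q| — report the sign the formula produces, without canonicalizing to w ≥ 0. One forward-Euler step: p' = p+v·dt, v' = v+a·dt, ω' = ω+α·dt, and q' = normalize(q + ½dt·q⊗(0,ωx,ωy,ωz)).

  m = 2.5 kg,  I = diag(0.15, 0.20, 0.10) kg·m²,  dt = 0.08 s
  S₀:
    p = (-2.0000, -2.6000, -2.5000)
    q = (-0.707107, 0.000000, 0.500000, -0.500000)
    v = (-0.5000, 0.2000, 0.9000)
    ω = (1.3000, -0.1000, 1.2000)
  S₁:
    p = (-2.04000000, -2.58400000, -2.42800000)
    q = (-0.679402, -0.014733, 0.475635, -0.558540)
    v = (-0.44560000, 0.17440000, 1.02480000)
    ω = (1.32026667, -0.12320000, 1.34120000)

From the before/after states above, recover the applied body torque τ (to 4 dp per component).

Δω = ω₁−ω₀ = (0.02026667, -0.02320000, 0.14120000)
I·α + gyro = (0.0500, 0.0200, 0.1700)

τ = (0.0500, 0.0200, 0.1700)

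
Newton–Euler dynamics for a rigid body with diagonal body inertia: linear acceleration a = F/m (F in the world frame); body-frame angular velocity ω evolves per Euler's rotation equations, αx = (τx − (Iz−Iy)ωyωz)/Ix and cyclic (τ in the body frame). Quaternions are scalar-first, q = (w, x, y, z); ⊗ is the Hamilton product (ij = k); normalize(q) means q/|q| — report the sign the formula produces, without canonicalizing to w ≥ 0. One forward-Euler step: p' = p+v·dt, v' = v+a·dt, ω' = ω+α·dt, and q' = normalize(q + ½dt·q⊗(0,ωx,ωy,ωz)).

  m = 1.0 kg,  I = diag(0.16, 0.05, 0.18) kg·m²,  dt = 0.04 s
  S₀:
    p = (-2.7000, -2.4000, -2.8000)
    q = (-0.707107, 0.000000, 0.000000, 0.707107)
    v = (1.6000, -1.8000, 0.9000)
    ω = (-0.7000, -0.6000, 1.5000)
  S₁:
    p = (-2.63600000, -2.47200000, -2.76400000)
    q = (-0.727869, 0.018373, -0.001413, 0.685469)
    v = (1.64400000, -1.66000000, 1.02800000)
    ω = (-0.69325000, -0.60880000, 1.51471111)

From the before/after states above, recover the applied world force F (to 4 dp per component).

F = (1.1000, 3.5000, 3.2000)

v₁ − v₀ = (0.04400000, 0.14000000, 0.12800000)
applied force F = (1.1000, 3.5000, 3.2000)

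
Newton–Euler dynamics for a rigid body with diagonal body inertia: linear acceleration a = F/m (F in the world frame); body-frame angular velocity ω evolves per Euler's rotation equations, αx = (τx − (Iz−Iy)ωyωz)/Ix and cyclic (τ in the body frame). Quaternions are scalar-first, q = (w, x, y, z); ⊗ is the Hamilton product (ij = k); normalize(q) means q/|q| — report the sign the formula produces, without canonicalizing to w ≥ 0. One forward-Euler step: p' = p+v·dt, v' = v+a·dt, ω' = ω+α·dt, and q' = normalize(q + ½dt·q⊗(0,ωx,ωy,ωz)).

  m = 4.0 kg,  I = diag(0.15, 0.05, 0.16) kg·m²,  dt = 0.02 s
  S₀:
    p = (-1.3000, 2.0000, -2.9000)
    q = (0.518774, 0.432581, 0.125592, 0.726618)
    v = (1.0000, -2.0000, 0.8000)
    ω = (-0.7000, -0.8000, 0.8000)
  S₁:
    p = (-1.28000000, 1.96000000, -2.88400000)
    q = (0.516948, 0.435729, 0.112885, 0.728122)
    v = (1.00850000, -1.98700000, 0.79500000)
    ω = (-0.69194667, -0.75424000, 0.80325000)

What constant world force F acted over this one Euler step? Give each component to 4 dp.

F = (1.7000, 2.6000, -1.0000)

v₁ − v₀ = (0.00850000, 0.01300000, -0.00500000)
m·(v₁−v₀)/dt = (1.7000, 2.6000, -1.0000)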